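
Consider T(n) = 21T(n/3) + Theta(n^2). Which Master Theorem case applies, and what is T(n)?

Master Theorem for T(n) = 21T(n/3) + O(n^2):

a = 21, b = 3, c = 2
log_b(a) = log_3(21) = 2.7712

Case 1: c = 2 < log_3(21) = 2.7712
T(n) = O(n^(log_3 21))

For T(n) = 21T(n/3) + O(n^2): log_3(21) = 2.7712. This is Case 1 of the Master Theorem (c < log_b(a), work dominated by leaves), giving O(n^(log_3 21)).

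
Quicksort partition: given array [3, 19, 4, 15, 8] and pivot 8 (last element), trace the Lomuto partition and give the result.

Lomuto partition with pivot = 8:

Initial array: [3, 19, 4, 15, 8]

arr[0]=3 <= 8: swap with position 0, array becomes [3, 19, 4, 15, 8]
arr[1]=19 > 8: no swap
arr[2]=4 <= 8: swap with position 1, array becomes [3, 4, 19, 15, 8]
arr[3]=15 > 8: no swap

Place pivot at position 2: [3, 4, 8, 15, 19]
Pivot position: 2

After partitioning with pivot 8, the array becomes [3, 4, 8, 15, 19]. The pivot is placed at index 2. All elements to the left of the pivot are <= 8, and all elements to the right are > 8.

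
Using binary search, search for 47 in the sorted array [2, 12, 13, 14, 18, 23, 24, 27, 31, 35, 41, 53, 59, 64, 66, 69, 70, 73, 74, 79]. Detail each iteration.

Binary search for 47 in [2, 12, 13, 14, 18, 23, 24, 27, 31, 35, 41, 53, 59, 64, 66, 69, 70, 73, 74, 79]:

lo=0, hi=19, mid=9, arr[mid]=35 -> 35 < 47, search right half
lo=10, hi=19, mid=14, arr[mid]=66 -> 66 > 47, search left half
lo=10, hi=13, mid=11, arr[mid]=53 -> 53 > 47, search left half
lo=10, hi=10, mid=10, arr[mid]=41 -> 41 < 47, search right half
lo=11 > hi=10, target 47 not found

Binary search determines that 47 is not in the array after 4 comparisons. The search space was exhausted without finding the target.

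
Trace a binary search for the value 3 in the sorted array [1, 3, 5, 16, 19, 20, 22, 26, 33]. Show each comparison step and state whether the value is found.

Binary search for 3 in [1, 3, 5, 16, 19, 20, 22, 26, 33]:

lo=0, hi=8, mid=4, arr[mid]=19 -> 19 > 3, search left half
lo=0, hi=3, mid=1, arr[mid]=3 -> Found target at index 1!

Binary search finds 3 at index 1 after 2 comparisons. The search repeatedly halves the search space by comparing with the middle element.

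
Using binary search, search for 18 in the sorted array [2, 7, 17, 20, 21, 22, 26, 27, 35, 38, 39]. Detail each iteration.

Binary search for 18 in [2, 7, 17, 20, 21, 22, 26, 27, 35, 38, 39]:

lo=0, hi=10, mid=5, arr[mid]=22 -> 22 > 18, search left half
lo=0, hi=4, mid=2, arr[mid]=17 -> 17 < 18, search right half
lo=3, hi=4, mid=3, arr[mid]=20 -> 20 > 18, search left half
lo=3 > hi=2, target 18 not found

Binary search determines that 18 is not in the array after 3 comparisons. The search space was exhausted without finding the target.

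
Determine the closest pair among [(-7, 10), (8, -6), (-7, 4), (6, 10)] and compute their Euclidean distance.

Computing all pairwise distances among 4 points:

d((-7, 10), (8, -6)) = 21.9317
d((-7, 10), (-7, 4)) = 6.0 <-- minimum
d((-7, 10), (6, 10)) = 13.0
d((8, -6), (-7, 4)) = 18.0278
d((8, -6), (6, 10)) = 16.1245
d((-7, 4), (6, 10)) = 14.3178

Closest pair: (-7, 10) and (-7, 4) with distance 6.0

The closest pair is (-7, 10) and (-7, 4) with Euclidean distance 6.0. For 4 points, brute-force pairwise comparison is shown above. For large n, the divide-and-conquer algorithm (sort by x, recurse on halves, check the dividing strip) achieves O(n log n).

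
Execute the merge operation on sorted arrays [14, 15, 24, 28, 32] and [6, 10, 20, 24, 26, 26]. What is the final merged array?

Merging process:

Compare 14 vs 6: take 6 from right. Merged: [6]
Compare 14 vs 10: take 10 from right. Merged: [6, 10]
Compare 14 vs 20: take 14 from left. Merged: [6, 10, 14]
Compare 15 vs 20: take 15 from left. Merged: [6, 10, 14, 15]
Compare 24 vs 20: take 20 from right. Merged: [6, 10, 14, 15, 20]
Compare 24 vs 24: take 24 from left. Merged: [6, 10, 14, 15, 20, 24]
Compare 28 vs 24: take 24 from right. Merged: [6, 10, 14, 15, 20, 24, 24]
Compare 28 vs 26: take 26 from right. Merged: [6, 10, 14, 15, 20, 24, 24, 26]
Compare 28 vs 26: take 26 from right. Merged: [6, 10, 14, 15, 20, 24, 24, 26, 26]
Append remaining from left: [28, 32]. Merged: [6, 10, 14, 15, 20, 24, 24, 26, 26, 28, 32]

Final merged array: [6, 10, 14, 15, 20, 24, 24, 26, 26, 28, 32]
Total comparisons: 9

The merged array is [6, 10, 14, 15, 20, 24, 24, 26, 26, 28, 32], requiring 9 comparisons. The merge step runs in O(n) time where n is the total number of elements.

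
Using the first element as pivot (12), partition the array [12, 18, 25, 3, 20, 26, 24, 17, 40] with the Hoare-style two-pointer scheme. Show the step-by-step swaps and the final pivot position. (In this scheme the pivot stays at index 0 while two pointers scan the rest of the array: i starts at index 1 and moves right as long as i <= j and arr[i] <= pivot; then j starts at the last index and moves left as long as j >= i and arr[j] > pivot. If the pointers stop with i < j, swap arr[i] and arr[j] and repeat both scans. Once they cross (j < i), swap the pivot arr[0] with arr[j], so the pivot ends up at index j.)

Hoare-style two-pointer partition with pivot = 12:

Initial array: [12, 18, 25, 3, 20, 26, 24, 17, 40]

Pointers start at i = 1, j = 8.
i stops at index 1 (arr[1]=18 > 12), j stops at index 3 (arr[3]=3 <= 12): swap arr[1] and arr[3], array becomes [12, 3, 25, 18, 20, 26, 24, 17, 40]
i ends at 2, j ends at 1: the pointers have crossed (j < i), so scanning stops.

Swap pivot arr[0] with arr[1] to place pivot at position 1: [3, 12, 25, 18, 20, 26, 24, 17, 40]
Pivot position: 1

After partitioning with pivot 12, the array becomes [3, 12, 25, 18, 20, 26, 24, 17, 40]. The pivot is placed at index 1. All elements to the left of the pivot are <= 12, and all elements to the right are > 12.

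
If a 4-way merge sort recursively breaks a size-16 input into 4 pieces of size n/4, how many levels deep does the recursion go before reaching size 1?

For divide and conquer with division factor 4:

Problem sizes at each level:
Level 0: 16
Level 1: 4
Level 2: 1

The root is level 0 and the size-1 base case is level 2 (the tree spans levels 0 through 2, i.e. 3 levels counting the root), so the depth is the number of divisions: log_4(16) = 2

The recursion tree depth is log_4(16) = 2. At each level, the problem size is divided by 4, so it takes 2 divisions to reduce to a base case of size 1. The algorithm makes 4 recursive calls at each level.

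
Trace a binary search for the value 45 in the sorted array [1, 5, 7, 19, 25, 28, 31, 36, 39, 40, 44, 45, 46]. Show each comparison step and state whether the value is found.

Binary search for 45 in [1, 5, 7, 19, 25, 28, 31, 36, 39, 40, 44, 45, 46]:

lo=0, hi=12, mid=6, arr[mid]=31 -> 31 < 45, search right half
lo=7, hi=12, mid=9, arr[mid]=40 -> 40 < 45, search right half
lo=10, hi=12, mid=11, arr[mid]=45 -> Found target at index 11!

Binary search finds 45 at index 11 after 3 comparisons. The search repeatedly halves the search space by comparing with the middle element.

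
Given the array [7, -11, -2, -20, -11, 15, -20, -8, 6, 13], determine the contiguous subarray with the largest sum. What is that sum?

Using Kadane's algorithm on [7, -11, -2, -20, -11, 15, -20, -8, 6, 13]:

Scanning through the array:
Position 1 (value -11): max_ending_here = -4, max_so_far = 7
Position 2 (value -2): max_ending_here = -2, max_so_far = 7
Position 3 (value -20): max_ending_here = -20, max_so_far = 7
Position 4 (value -11): max_ending_here = -11, max_so_far = 7
Position 5 (value 15): max_ending_here = 15, max_so_far = 15
Position 6 (value -20): max_ending_here = -5, max_so_far = 15
Position 7 (value -8): max_ending_here = -8, max_so_far = 15
Position 8 (value 6): max_ending_here = 6, max_so_far = 15
Position 9 (value 13): max_ending_here = 19, max_so_far = 19

Maximum subarray: [6, 13]
Maximum sum: 19

The maximum subarray is [6, 13] with sum 19. This subarray runs from index 8 to index 9.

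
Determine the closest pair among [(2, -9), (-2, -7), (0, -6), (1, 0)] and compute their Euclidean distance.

Computing all pairwise distances among 4 points:

d((2, -9), (-2, -7)) = 4.4721
d((2, -9), (0, -6)) = 3.6056
d((2, -9), (1, 0)) = 9.0554
d((-2, -7), (0, -6)) = 2.2361 <-- minimum
d((-2, -7), (1, 0)) = 7.6158
d((0, -6), (1, 0)) = 6.0828

Closest pair: (-2, -7) and (0, -6) with distance 2.2361

The closest pair is (-2, -7) and (0, -6) with Euclidean distance 2.2361. For 4 points, brute-force pairwise comparison is shown above. For large n, the divide-and-conquer algorithm (sort by x, recurse on halves, check the dividing strip) achieves O(n log n).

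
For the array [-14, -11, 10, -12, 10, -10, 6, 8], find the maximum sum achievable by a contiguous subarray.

Using Kadane's algorithm on [-14, -11, 10, -12, 10, -10, 6, 8]:

Scanning through the array:
Position 1 (value -11): max_ending_here = -11, max_so_far = -11
Position 2 (value 10): max_ending_here = 10, max_so_far = 10
Position 3 (value -12): max_ending_here = -2, max_so_far = 10
Position 4 (value 10): max_ending_here = 10, max_so_far = 10
Position 5 (value -10): max_ending_here = 0, max_so_far = 10
Position 6 (value 6): max_ending_here = 6, max_so_far = 10
Position 7 (value 8): max_ending_here = 14, max_so_far = 14

Maximum subarray: [10, -10, 6, 8]
Maximum sum: 14

The maximum subarray is [10, -10, 6, 8] with sum 14. This subarray runs from index 4 to index 7.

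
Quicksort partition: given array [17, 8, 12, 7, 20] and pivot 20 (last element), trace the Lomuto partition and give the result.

Lomuto partition with pivot = 20:

Initial array: [17, 8, 12, 7, 20]

arr[0]=17 <= 20: swap with position 0, array becomes [17, 8, 12, 7, 20]
arr[1]=8 <= 20: swap with position 1, array becomes [17, 8, 12, 7, 20]
arr[2]=12 <= 20: swap with position 2, array becomes [17, 8, 12, 7, 20]
arr[3]=7 <= 20: swap with position 3, array becomes [17, 8, 12, 7, 20]

Place pivot at position 4: [17, 8, 12, 7, 20]
Pivot position: 4

After partitioning with pivot 20, the array becomes [17, 8, 12, 7, 20]. The pivot is placed at index 4. All elements to the left of the pivot are <= 20, and all elements to the right are > 20.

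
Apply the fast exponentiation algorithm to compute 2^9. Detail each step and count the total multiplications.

Computing 2^9 by squaring (build up from 2^1; each line after the first costs one multiplication):

2^1 = 2
2^2 = (2^1)^2 = 2^2 = 4
2^4 = (2^2)^2 = 4^2 = 16
2^8 = (2^4)^2 = 16^2 = 256
2^9 = 2 * 2^8 = 2 * 256 = 512

Result: 512
Multiplications needed: 4 (4 lines after 2^1)

2^9 = 512. Using exponentiation by squaring, this requires 4 multiplications. The key idea: if the exponent is even, square the half-power; if odd, multiply by the base once.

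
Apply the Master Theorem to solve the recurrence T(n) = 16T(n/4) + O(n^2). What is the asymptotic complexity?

Master Theorem for T(n) = 16T(n/4) + O(n^2):

a = 16, b = 4, c = 2
log_b(a) = log_4(16) = 2.0000

Case 2: c = 2 = log_4(16) = 2.0000
T(n) = O(n^2 log n) = O(n^2 log n)

For T(n) = 16T(n/4) + O(n^2): log_4(16) = 2.0000. This is Case 2 of the Master Theorem (c = log_b(a), equal work at all levels), giving O(n^2 log n).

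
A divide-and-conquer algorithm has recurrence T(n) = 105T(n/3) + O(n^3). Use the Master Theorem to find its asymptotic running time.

Master Theorem for T(n) = 105T(n/3) + O(n^3):

a = 105, b = 3, c = 3
log_b(a) = log_3(105) = 4.2362

Case 1: c = 3 < log_3(105) = 4.2362
T(n) = O(n^(log_3 105))

For T(n) = 105T(n/3) + O(n^3): log_3(105) = 4.2362. This is Case 1 of the Master Theorem (c < log_b(a), work dominated by leaves), giving O(n^(log_3 105)).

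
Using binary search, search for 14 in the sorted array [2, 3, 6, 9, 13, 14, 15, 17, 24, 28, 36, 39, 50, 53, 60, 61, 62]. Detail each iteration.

Binary search for 14 in [2, 3, 6, 9, 13, 14, 15, 17, 24, 28, 36, 39, 50, 53, 60, 61, 62]:

lo=0, hi=16, mid=8, arr[mid]=24 -> 24 > 14, search left half
lo=0, hi=7, mid=3, arr[mid]=9 -> 9 < 14, search right half
lo=4, hi=7, mid=5, arr[mid]=14 -> Found target at index 5!

Binary search finds 14 at index 5 after 3 comparisons. The search repeatedly halves the search space by comparing with the middle element.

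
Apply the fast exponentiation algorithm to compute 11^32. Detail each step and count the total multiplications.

Computing 11^32 by squaring (build up from 11^1; each line after the first costs one multiplication):

11^1 = 11
11^2 = (11^1)^2 = 11^2 = 121
11^4 = (11^2)^2 = 121^2 = 14641
11^8 = (11^4)^2 = 14641^2 = 214358881
11^16 = (11^8)^2 = 214358881^2 = 45949729863572161
11^32 = (11^16)^2 = 45949729863572161^2 = 2111377674535255285545615254209921

Result: 2111377674535255285545615254209921
Multiplications needed: 5 (5 lines after 11^1)

11^32 = 2111377674535255285545615254209921. Using exponentiation by squaring, this requires 5 multiplications. The key idea: if the exponent is even, square the half-power; if odd, multiply by the base once.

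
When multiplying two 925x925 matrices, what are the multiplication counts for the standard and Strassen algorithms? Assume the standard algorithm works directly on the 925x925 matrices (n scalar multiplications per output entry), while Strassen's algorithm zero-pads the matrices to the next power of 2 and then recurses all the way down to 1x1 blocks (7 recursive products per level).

Matrix multiplication for 925x925 matrices:

Strassen's algorithm requires power-of-2 dimensions. Pad 925x925 to 1024x1024 (next power of 2).

Standard algorithm: 925^3 = 791453125 multiplications
Strassen's algorithm: 7^(log2(1024)) = 7^10 = 282475249 multiplications
Savings: 791453125 - 282475249 = 508977876 multiplications

Standard: 791453125 multiplications (925^3). Strassen: 282475249 multiplications (7^10, after padding to 1024x1024). Strassen reduces 8 recursive multiplications to 7 at each level.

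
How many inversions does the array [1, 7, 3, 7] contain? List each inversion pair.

Finding inversions in [1, 7, 3, 7]:

(1, 2): arr[1]=7 > arr[2]=3

Total inversions: 1

The array has 1 inversion(s): (1,2). Each pair (i,j) satisfies i < j and arr[i] > arr[j].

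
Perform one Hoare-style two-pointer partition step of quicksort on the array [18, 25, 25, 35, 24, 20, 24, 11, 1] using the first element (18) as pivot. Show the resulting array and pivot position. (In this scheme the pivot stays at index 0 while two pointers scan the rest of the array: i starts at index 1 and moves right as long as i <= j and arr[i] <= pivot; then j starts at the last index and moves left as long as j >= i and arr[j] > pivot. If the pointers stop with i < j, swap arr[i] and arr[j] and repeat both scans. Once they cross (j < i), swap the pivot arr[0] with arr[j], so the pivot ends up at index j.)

Hoare-style two-pointer partition with pivot = 18:

Initial array: [18, 25, 25, 35, 24, 20, 24, 11, 1]

Pointers start at i = 1, j = 8.
i stops at index 1 (arr[1]=25 > 18), j stops at index 8 (arr[8]=1 <= 18): swap arr[1] and arr[8], array becomes [18, 1, 25, 35, 24, 20, 24, 11, 25]
i stops at index 2 (arr[2]=25 > 18), j stops at index 7 (arr[7]=11 <= 18): swap arr[2] and arr[7], array becomes [18, 1, 11, 35, 24, 20, 24, 25, 25]
i ends at 3, j ends at 2: the pointers have crossed (j < i), so scanning stops.

Swap pivot arr[0] with arr[2] to place pivot at position 2: [11, 1, 18, 35, 24, 20, 24, 25, 25]
Pivot position: 2

After partitioning with pivot 18, the array becomes [11, 1, 18, 35, 24, 20, 24, 25, 25]. The pivot is placed at index 2. All elements to the left of the pivot are <= 18, and all elements to the right are > 18.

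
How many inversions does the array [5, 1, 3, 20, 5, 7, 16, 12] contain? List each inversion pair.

Finding inversions in [5, 1, 3, 20, 5, 7, 16, 12]:

(0, 1): arr[0]=5 > arr[1]=1
(0, 2): arr[0]=5 > arr[2]=3
(3, 4): arr[3]=20 > arr[4]=5
(3, 5): arr[3]=20 > arr[5]=7
(3, 6): arr[3]=20 > arr[6]=16
(3, 7): arr[3]=20 > arr[7]=12
(6, 7): arr[6]=16 > arr[7]=12

Total inversions: 7

The array has 7 inversion(s): (0,1), (0,2), (3,4), (3,5), (3,6), (3,7), (6,7). Each pair (i,j) satisfies i < j and arr[i] > arr[j].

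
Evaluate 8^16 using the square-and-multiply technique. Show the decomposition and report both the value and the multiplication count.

Computing 8^16 by squaring (build up from 8^1; each line after the first costs one multiplication):

8^1 = 8
8^2 = (8^1)^2 = 8^2 = 64
8^4 = (8^2)^2 = 64^2 = 4096
8^8 = (8^4)^2 = 4096^2 = 16777216
8^16 = (8^8)^2 = 16777216^2 = 281474976710656

Result: 281474976710656
Multiplications needed: 4 (4 lines after 8^1)

8^16 = 281474976710656. Using exponentiation by squaring, this requires 4 multiplications. The key idea: if the exponent is even, square the half-power; if odd, multiply by the base once.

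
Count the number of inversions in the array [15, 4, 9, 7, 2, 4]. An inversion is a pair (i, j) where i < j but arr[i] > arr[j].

Finding inversions in [15, 4, 9, 7, 2, 4]:

(0, 1): arr[0]=15 > arr[1]=4
(0, 2): arr[0]=15 > arr[2]=9
(0, 3): arr[0]=15 > arr[3]=7
(0, 4): arr[0]=15 > arr[4]=2
(0, 5): arr[0]=15 > arr[5]=4
(1, 4): arr[1]=4 > arr[4]=2
(2, 3): arr[2]=9 > arr[3]=7
(2, 4): arr[2]=9 > arr[4]=2
(2, 5): arr[2]=9 > arr[5]=4
(3, 4): arr[3]=7 > arr[4]=2
(3, 5): arr[3]=7 > arr[5]=4

Total inversions: 11

The array has 11 inversion(s): (0,1), (0,2), (0,3), (0,4), (0,5), (1,4), (2,3), (2,4), (2,5), (3,4), (3,5). Each pair (i,j) satisfies i < j and arr[i] > arr[j].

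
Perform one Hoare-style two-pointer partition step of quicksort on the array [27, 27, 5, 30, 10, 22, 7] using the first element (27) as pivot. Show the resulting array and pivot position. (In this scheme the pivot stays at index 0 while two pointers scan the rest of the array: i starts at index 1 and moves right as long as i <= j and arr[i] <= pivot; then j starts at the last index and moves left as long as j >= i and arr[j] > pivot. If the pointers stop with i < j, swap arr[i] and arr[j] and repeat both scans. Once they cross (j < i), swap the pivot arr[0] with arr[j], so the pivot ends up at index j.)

Hoare-style two-pointer partition with pivot = 27:

Initial array: [27, 27, 5, 30, 10, 22, 7]

Pointers start at i = 1, j = 6.
i stops at index 3 (arr[3]=30 > 27), j stops at index 6 (arr[6]=7 <= 27): swap arr[3] and arr[6], array becomes [27, 27, 5, 7, 10, 22, 30]
i ends at 6, j ends at 5: the pointers have crossed (j < i), so scanning stops.

Swap pivot arr[0] with arr[5] to place pivot at position 5: [22, 27, 5, 7, 10, 27, 30]
Pivot position: 5

After partitioning with pivot 27, the array becomes [22, 27, 5, 7, 10, 27, 30]. The pivot is placed at index 5. All elements to the left of the pivot are <= 27, and all elements to the right are > 27.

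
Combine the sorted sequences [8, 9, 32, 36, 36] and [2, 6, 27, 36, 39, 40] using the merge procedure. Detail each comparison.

Merging process:

Compare 8 vs 2: take 2 from right. Merged: [2]
Compare 8 vs 6: take 6 from right. Merged: [2, 6]
Compare 8 vs 27: take 8 from left. Merged: [2, 6, 8]
Compare 9 vs 27: take 9 from left. Merged: [2, 6, 8, 9]
Compare 32 vs 27: take 27 from right. Merged: [2, 6, 8, 9, 27]
Compare 32 vs 36: take 32 from left. Merged: [2, 6, 8, 9, 27, 32]
Compare 36 vs 36: take 36 from left. Merged: [2, 6, 8, 9, 27, 32, 36]
Compare 36 vs 36: take 36 from left. Merged: [2, 6, 8, 9, 27, 32, 36, 36]
Append remaining from right: [36, 39, 40]. Merged: [2, 6, 8, 9, 27, 32, 36, 36, 36, 39, 40]

Final merged array: [2, 6, 8, 9, 27, 32, 36, 36, 36, 39, 40]
Total comparisons: 8

The merged array is [2, 6, 8, 9, 27, 32, 36, 36, 36, 39, 40], requiring 8 comparisons. The merge step runs in O(n) time where n is the total number of elements.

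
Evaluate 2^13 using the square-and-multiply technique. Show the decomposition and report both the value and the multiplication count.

Computing 2^13 by squaring (build up from 2^1; each line after the first costs one multiplication):

2^1 = 2
2^2 = (2^1)^2 = 2^2 = 4
2^3 = 2 * 2^2 = 2 * 4 = 8
2^6 = (2^3)^2 = 8^2 = 64
2^12 = (2^6)^2 = 64^2 = 4096
2^13 = 2 * 2^12 = 2 * 4096 = 8192

Result: 8192
Multiplications needed: 5 (5 lines after 2^1)

2^13 = 8192. Using exponentiation by squaring, this requires 5 multiplications. The key idea: if the exponent is even, square the half-power; if odd, multiply by the base once.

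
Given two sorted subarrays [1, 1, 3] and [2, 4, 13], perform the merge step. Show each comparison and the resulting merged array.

Merging process:

Compare 1 vs 2: take 1 from left. Merged: [1]
Compare 1 vs 2: take 1 from left. Merged: [1, 1]
Compare 3 vs 2: take 2 from right. Merged: [1, 1, 2]
Compare 3 vs 4: take 3 from left. Merged: [1, 1, 2, 3]
Append remaining from right: [4, 13]. Merged: [1, 1, 2, 3, 4, 13]

Final merged array: [1, 1, 2, 3, 4, 13]
Total comparisons: 4

The merged array is [1, 1, 2, 3, 4, 13], requiring 4 comparisons. The merge step runs in O(n) time where n is the total number of elements.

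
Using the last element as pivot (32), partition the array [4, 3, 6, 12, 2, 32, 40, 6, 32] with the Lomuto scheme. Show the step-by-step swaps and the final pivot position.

Lomuto partition with pivot = 32:

Initial array: [4, 3, 6, 12, 2, 32, 40, 6, 32]

arr[0]=4 <= 32: swap with position 0, array becomes [4, 3, 6, 12, 2, 32, 40, 6, 32]
arr[1]=3 <= 32: swap with position 1, array becomes [4, 3, 6, 12, 2, 32, 40, 6, 32]
arr[2]=6 <= 32: swap with position 2, array becomes [4, 3, 6, 12, 2, 32, 40, 6, 32]
arr[3]=12 <= 32: swap with position 3, array becomes [4, 3, 6, 12, 2, 32, 40, 6, 32]
arr[4]=2 <= 32: swap with position 4, array becomes [4, 3, 6, 12, 2, 32, 40, 6, 32]
arr[5]=32 <= 32: swap with position 5, array becomes [4, 3, 6, 12, 2, 32, 40, 6, 32]
arr[6]=40 > 32: no swap
arr[7]=6 <= 32: swap with position 6, array becomes [4, 3, 6, 12, 2, 32, 6, 40, 32]

Place pivot at position 7: [4, 3, 6, 12, 2, 32, 6, 32, 40]
Pivot position: 7

After partitioning with pivot 32, the array becomes [4, 3, 6, 12, 2, 32, 6, 32, 40]. The pivot is placed at index 7. All elements to the left of the pivot are <= 32, and all elements to the right are > 32.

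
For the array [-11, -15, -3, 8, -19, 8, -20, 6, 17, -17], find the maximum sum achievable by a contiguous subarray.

Using Kadane's algorithm on [-11, -15, -3, 8, -19, 8, -20, 6, 17, -17]:

Scanning through the array:
Position 1 (value -15): max_ending_here = -15, max_so_far = -11
Position 2 (value -3): max_ending_here = -3, max_so_far = -3
Position 3 (value 8): max_ending_here = 8, max_so_far = 8
Position 4 (value -19): max_ending_here = -11, max_so_far = 8
Position 5 (value 8): max_ending_here = 8, max_so_far = 8
Position 6 (value -20): max_ending_here = -12, max_so_far = 8
Position 7 (value 6): max_ending_here = 6, max_so_far = 8
Position 8 (value 17): max_ending_here = 23, max_so_far = 23
Position 9 (value -17): max_ending_here = 6, max_so_far = 23

Maximum subarray: [6, 17]
Maximum sum: 23

The maximum subarray is [6, 17] with sum 23. This subarray runs from index 7 to index 8.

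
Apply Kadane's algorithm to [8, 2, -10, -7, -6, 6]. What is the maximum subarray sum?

Using Kadane's algorithm on [8, 2, -10, -7, -6, 6]:

Scanning through the array:
Position 1 (value 2): max_ending_here = 10, max_so_far = 10
Position 2 (value -10): max_ending_here = 0, max_so_far = 10
Position 3 (value -7): max_ending_here = -7, max_so_far = 10
Position 4 (value -6): max_ending_here = -6, max_so_far = 10
Position 5 (value 6): max_ending_here = 6, max_so_far = 10

Maximum subarray: [8, 2]
Maximum sum: 10

The maximum subarray is [8, 2] with sum 10. This subarray runs from index 0 to index 1.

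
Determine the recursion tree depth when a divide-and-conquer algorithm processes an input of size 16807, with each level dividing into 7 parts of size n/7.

For divide and conquer with division factor 7:

Problem sizes at each level:
Level 0: 16807
Level 1: 2401
Level 2: 343
Level 3: 49
Level 4: 7
Level 5: 1

The root is level 0 and the size-1 base case is level 5 (the tree spans levels 0 through 5, i.e. 6 levels counting the root), so the depth is the number of divisions: log_7(16807) = 5

The recursion tree depth is log_7(16807) = 5. At each level, the problem size is divided by 7, so it takes 5 divisions to reduce to a base case of size 1. The algorithm makes 7 recursive calls at each level.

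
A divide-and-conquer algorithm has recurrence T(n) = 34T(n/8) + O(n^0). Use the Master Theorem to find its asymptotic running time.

Master Theorem for T(n) = 34T(n/8) + O(n^0):

a = 34, b = 8, c = 0
log_b(a) = log_8(34) = 1.6958

Case 1: c = 0 < log_8(34) = 1.6958
T(n) = O(n^(log_8 34))

For T(n) = 34T(n/8) + O(n^0): log_8(34) = 1.6958. This is Case 1 of the Master Theorem (c < log_b(a), work dominated by leaves), giving O(n^(log_8 34)).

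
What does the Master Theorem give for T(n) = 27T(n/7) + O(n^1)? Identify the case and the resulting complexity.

Master Theorem for T(n) = 27T(n/7) + O(n^1):

a = 27, b = 7, c = 1
log_b(a) = log_7(27) = 1.6937

Case 1: c = 1 < log_7(27) = 1.6937
T(n) = O(n^(log_7 27))

For T(n) = 27T(n/7) + O(n^1): log_7(27) = 1.6937. This is Case 1 of the Master Theorem (c < log_b(a), work dominated by leaves), giving O(n^(log_7 27)).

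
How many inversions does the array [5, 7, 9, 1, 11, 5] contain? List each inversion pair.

Finding inversions in [5, 7, 9, 1, 11, 5]:

(0, 3): arr[0]=5 > arr[3]=1
(1, 3): arr[1]=7 > arr[3]=1
(1, 5): arr[1]=7 > arr[5]=5
(2, 3): arr[2]=9 > arr[3]=1
(2, 5): arr[2]=9 > arr[5]=5
(4, 5): arr[4]=11 > arr[5]=5

Total inversions: 6

The array has 6 inversion(s): (0,3), (1,3), (1,5), (2,3), (2,5), (4,5). Each pair (i,j) satisfies i < j and arr[i] > arr[j].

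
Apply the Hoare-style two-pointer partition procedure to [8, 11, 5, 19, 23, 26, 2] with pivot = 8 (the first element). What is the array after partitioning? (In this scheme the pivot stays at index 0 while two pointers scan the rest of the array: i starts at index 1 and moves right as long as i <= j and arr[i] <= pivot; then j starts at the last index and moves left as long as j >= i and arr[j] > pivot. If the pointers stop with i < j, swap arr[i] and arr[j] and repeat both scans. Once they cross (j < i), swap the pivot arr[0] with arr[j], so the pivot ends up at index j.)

Hoare-style two-pointer partition with pivot = 8:

Initial array: [8, 11, 5, 19, 23, 26, 2]

Pointers start at i = 1, j = 6.
i stops at index 1 (arr[1]=11 > 8), j stops at index 6 (arr[6]=2 <= 8): swap arr[1] and arr[6], array becomes [8, 2, 5, 19, 23, 26, 11]
i ends at 3, j ends at 2: the pointers have crossed (j < i), so scanning stops.

Swap pivot arr[0] with arr[2] to place pivot at position 2: [5, 2, 8, 19, 23, 26, 11]
Pivot position: 2

After partitioning with pivot 8, the array becomes [5, 2, 8, 19, 23, 26, 11]. The pivot is placed at index 2. All elements to the left of the pivot are <= 8, and all elements to the right are > 8.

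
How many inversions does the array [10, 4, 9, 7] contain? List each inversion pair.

Finding inversions in [10, 4, 9, 7]:

(0, 1): arr[0]=10 > arr[1]=4
(0, 2): arr[0]=10 > arr[2]=9
(0, 3): arr[0]=10 > arr[3]=7
(2, 3): arr[2]=9 > arr[3]=7

Total inversions: 4

The array has 4 inversion(s): (0,1), (0,2), (0,3), (2,3). Each pair (i,j) satisfies i < j and arr[i] > arr[j].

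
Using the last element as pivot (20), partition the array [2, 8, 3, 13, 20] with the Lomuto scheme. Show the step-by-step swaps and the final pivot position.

Lomuto partition with pivot = 20:

Initial array: [2, 8, 3, 13, 20]

arr[0]=2 <= 20: swap with position 0, array becomes [2, 8, 3, 13, 20]
arr[1]=8 <= 20: swap with position 1, array becomes [2, 8, 3, 13, 20]
arr[2]=3 <= 20: swap with position 2, array becomes [2, 8, 3, 13, 20]
arr[3]=13 <= 20: swap with position 3, array becomes [2, 8, 3, 13, 20]

Place pivot at position 4: [2, 8, 3, 13, 20]
Pivot position: 4

After partitioning with pivot 20, the array becomes [2, 8, 3, 13, 20]. The pivot is placed at index 4. All elements to the left of the pivot are <= 20, and all elements to the right are > 20.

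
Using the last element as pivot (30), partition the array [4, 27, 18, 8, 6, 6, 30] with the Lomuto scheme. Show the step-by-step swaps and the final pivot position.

Lomuto partition with pivot = 30:

Initial array: [4, 27, 18, 8, 6, 6, 30]

arr[0]=4 <= 30: swap with position 0, array becomes [4, 27, 18, 8, 6, 6, 30]
arr[1]=27 <= 30: swap with position 1, array becomes [4, 27, 18, 8, 6, 6, 30]
arr[2]=18 <= 30: swap with position 2, array becomes [4, 27, 18, 8, 6, 6, 30]
arr[3]=8 <= 30: swap with position 3, array becomes [4, 27, 18, 8, 6, 6, 30]
arr[4]=6 <= 30: swap with position 4, array becomes [4, 27, 18, 8, 6, 6, 30]
arr[5]=6 <= 30: swap with position 5, array becomes [4, 27, 18, 8, 6, 6, 30]

Place pivot at position 6: [4, 27, 18, 8, 6, 6, 30]
Pivot position: 6

After partitioning with pivot 30, the array becomes [4, 27, 18, 8, 6, 6, 30]. The pivot is placed at index 6. All elements to the left of the pivot are <= 30, and all elements to the right are > 30.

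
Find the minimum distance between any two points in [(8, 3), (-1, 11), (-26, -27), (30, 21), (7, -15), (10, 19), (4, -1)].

Computing all pairwise distances among 7 points:

d((8, 3), (-1, 11)) = 12.0416
d((8, 3), (-26, -27)) = 45.3431
d((8, 3), (30, 21)) = 28.4253
d((8, 3), (7, -15)) = 18.0278
d((8, 3), (10, 19)) = 16.1245
d((8, 3), (4, -1)) = 5.6569 <-- minimum
d((-1, 11), (-26, -27)) = 45.4863
d((-1, 11), (30, 21)) = 32.573
d((-1, 11), (7, -15)) = 27.2029
d((-1, 11), (10, 19)) = 13.6015
d((-1, 11), (4, -1)) = 13.0
d((-26, -27), (30, 21)) = 73.7564
d((-26, -27), (7, -15)) = 35.1141
d((-26, -27), (10, 19)) = 58.4123
d((-26, -27), (4, -1)) = 39.6989
d((30, 21), (7, -15)) = 42.72
d((30, 21), (10, 19)) = 20.0998
d((30, 21), (4, -1)) = 34.0588
d((7, -15), (10, 19)) = 34.1321
d((7, -15), (4, -1)) = 14.3178
d((10, 19), (4, -1)) = 20.8806

Closest pair: (8, 3) and (4, -1) with distance 5.6569

The closest pair is (8, 3) and (4, -1) with Euclidean distance 5.6569. For 7 points, brute-force pairwise comparison is shown above. For large n, the divide-and-conquer algorithm (sort by x, recurse on halves, check the dividing strip) achieves O(n log n).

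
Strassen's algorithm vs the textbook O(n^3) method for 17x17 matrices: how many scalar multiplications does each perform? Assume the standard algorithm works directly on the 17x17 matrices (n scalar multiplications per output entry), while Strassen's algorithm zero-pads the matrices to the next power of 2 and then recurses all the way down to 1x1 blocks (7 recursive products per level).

Matrix multiplication for 17x17 matrices:

Strassen's algorithm requires power-of-2 dimensions. Pad 17x17 to 32x32 (next power of 2).

Standard algorithm: 17^3 = 4913 multiplications
Strassen's algorithm: 7^(log2(32)) = 7^5 = 16807 multiplications
Difference: 4913 - 16807 = -11894 (Strassen uses MORE here due to padding overhead — for small or just-over-power-of-2 n, padding can outweigh the per-level savings)

Standard: 4913 multiplications (17^3). Strassen: 16807 multiplications (7^5, after padding to 32x32). Strassen reduces 8 recursive multiplications to 7 at each level.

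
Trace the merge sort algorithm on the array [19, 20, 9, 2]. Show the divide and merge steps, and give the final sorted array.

Merge sort trace:

Split: [19, 20, 9, 2] -> [19, 20] and [9, 2]
  Split: [19, 20] -> [19] and [20]
  Merge: [19] + [20] -> [19, 20]
  Split: [9, 2] -> [9] and [2]
  Merge: [9] + [2] -> [2, 9]
Merge: [19, 20] + [2, 9] -> [2, 9, 19, 20]

Final sorted array: [2, 9, 19, 20]

The merge sort proceeds by recursively splitting the array and merging sorted halves.
After all merges, the sorted array is [2, 9, 19, 20].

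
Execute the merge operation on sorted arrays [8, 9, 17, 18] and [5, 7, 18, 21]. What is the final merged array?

Merging process:

Compare 8 vs 5: take 5 from right. Merged: [5]
Compare 8 vs 7: take 7 from right. Merged: [5, 7]
Compare 8 vs 18: take 8 from left. Merged: [5, 7, 8]
Compare 9 vs 18: take 9 from left. Merged: [5, 7, 8, 9]
Compare 17 vs 18: take 17 from left. Merged: [5, 7, 8, 9, 17]
Compare 18 vs 18: take 18 from left. Merged: [5, 7, 8, 9, 17, 18]
Append remaining from right: [18, 21]. Merged: [5, 7, 8, 9, 17, 18, 18, 21]

Final merged array: [5, 7, 8, 9, 17, 18, 18, 21]
Total comparisons: 6

The merged array is [5, 7, 8, 9, 17, 18, 18, 21], requiring 6 comparisons. The merge step runs in O(n) time where n is the total number of elements.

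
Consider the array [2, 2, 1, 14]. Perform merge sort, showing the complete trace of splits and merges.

Merge sort trace:

Split: [2, 2, 1, 14] -> [2, 2] and [1, 14]
  Split: [2, 2] -> [2] and [2]
  Merge: [2] + [2] -> [2, 2]
  Split: [1, 14] -> [1] and [14]
  Merge: [1] + [14] -> [1, 14]
Merge: [2, 2] + [1, 14] -> [1, 2, 2, 14]

Final sorted array: [1, 2, 2, 14]

The merge sort proceeds by recursively splitting the array and merging sorted halves.
After all merges, the sorted array is [1, 2, 2, 14].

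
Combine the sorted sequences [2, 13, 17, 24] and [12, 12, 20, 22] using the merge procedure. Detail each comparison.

Merging process:

Compare 2 vs 12: take 2 from left. Merged: [2]
Compare 13 vs 12: take 12 from right. Merged: [2, 12]
Compare 13 vs 12: take 12 from right. Merged: [2, 12, 12]
Compare 13 vs 20: take 13 from left. Merged: [2, 12, 12, 13]
Compare 17 vs 20: take 17 from left. Merged: [2, 12, 12, 13, 17]
Compare 24 vs 20: take 20 from right. Merged: [2, 12, 12, 13, 17, 20]
Compare 24 vs 22: take 22 from right. Merged: [2, 12, 12, 13, 17, 20, 22]
Append remaining from left: [24]. Merged: [2, 12, 12, 13, 17, 20, 22, 24]

Final merged array: [2, 12, 12, 13, 17, 20, 22, 24]
Total comparisons: 7

The merged array is [2, 12, 12, 13, 17, 20, 22, 24], requiring 7 comparisons. The merge step runs in O(n) time where n is the total number of elements.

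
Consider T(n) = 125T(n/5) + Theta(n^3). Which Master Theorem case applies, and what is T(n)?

Master Theorem for T(n) = 125T(n/5) + O(n^3):

a = 125, b = 5, c = 3
log_b(a) = log_5(125) = 3.0000

Case 2: c = 3 = log_5(125) = 3.0000
T(n) = O(n^3 log n) = O(n^3 log n)

For T(n) = 125T(n/5) + O(n^3): log_5(125) = 3.0000. This is Case 2 of the Master Theorem (c = log_b(a), equal work at all levels), giving O(n^3 log n).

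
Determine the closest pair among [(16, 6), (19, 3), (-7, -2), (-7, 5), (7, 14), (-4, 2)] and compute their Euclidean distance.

Computing all pairwise distances among 6 points:

d((16, 6), (19, 3)) = 4.2426 <-- minimum
d((16, 6), (-7, -2)) = 24.3516
d((16, 6), (-7, 5)) = 23.0217
d((16, 6), (7, 14)) = 12.0416
d((16, 6), (-4, 2)) = 20.3961
d((19, 3), (-7, -2)) = 26.4764
d((19, 3), (-7, 5)) = 26.0768
d((19, 3), (7, 14)) = 16.2788
d((19, 3), (-4, 2)) = 23.0217
d((-7, -2), (-7, 5)) = 7.0
d((-7, -2), (7, 14)) = 21.2603
d((-7, -2), (-4, 2)) = 5.0
d((-7, 5), (7, 14)) = 16.6433
d((-7, 5), (-4, 2)) = 4.2426 <-- minimum
d((7, 14), (-4, 2)) = 16.2788

Minimum distance: 4.2426 (tie among 2 pairs: (16, 6) and (19, 3); (-7, 5) and (-4, 2))

The minimum Euclidean distance is 4.2426. There is a tie: 2 pairs achieve this minimum — (16, 6) and (19, 3); (-7, 5) and (-4, 2). Any of these is a valid closest pair. For 6 points, brute-force pairwise comparison is shown above. For large n, the divide-and-conquer algorithm (sort by x, recurse on halves, check the dividing strip) achieves O(n log n).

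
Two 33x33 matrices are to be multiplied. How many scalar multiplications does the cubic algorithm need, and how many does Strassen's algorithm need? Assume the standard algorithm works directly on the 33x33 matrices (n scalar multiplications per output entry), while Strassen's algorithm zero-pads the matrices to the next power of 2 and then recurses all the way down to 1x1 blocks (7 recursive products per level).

Matrix multiplication for 33x33 matrices:

Strassen's algorithm requires power-of-2 dimensions. Pad 33x33 to 64x64 (next power of 2).

Standard algorithm: 33^3 = 35937 multiplications
Strassen's algorithm: 7^(log2(64)) = 7^6 = 117649 multiplications
Difference: 35937 - 117649 = -81712 (Strassen uses MORE here due to padding overhead — for small or just-over-power-of-2 n, padding can outweigh the per-level savings)

Standard: 35937 multiplications (33^3). Strassen: 117649 multiplications (7^6, after padding to 64x64). Strassen reduces 8 recursive multiplications to 7 at each level.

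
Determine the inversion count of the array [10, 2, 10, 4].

Finding inversions in [10, 2, 10, 4]:

(0, 1): arr[0]=10 > arr[1]=2
(0, 3): arr[0]=10 > arr[3]=4
(2, 3): arr[2]=10 > arr[3]=4

Total inversions: 3

The array has 3 inversion(s): (0,1), (0,3), (2,3). Each pair (i,j) satisfies i < j and arr[i] > arr[j].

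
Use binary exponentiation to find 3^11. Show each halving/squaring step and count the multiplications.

Computing 3^11 by squaring (build up from 3^1; each line after the first costs one multiplication):

3^1 = 3
3^2 = (3^1)^2 = 3^2 = 9
3^4 = (3^2)^2 = 9^2 = 81
3^5 = 3 * 3^4 = 3 * 81 = 243
3^10 = (3^5)^2 = 243^2 = 59049
3^11 = 3 * 3^10 = 3 * 59049 = 177147

Result: 177147
Multiplications needed: 5 (5 lines after 3^1)

3^11 = 177147. Using exponentiation by squaring, this requires 5 multiplications. The key idea: if the exponent is even, square the half-power; if odd, multiply by the base once.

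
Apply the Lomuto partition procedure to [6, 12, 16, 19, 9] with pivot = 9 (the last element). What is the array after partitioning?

Lomuto partition with pivot = 9:

Initial array: [6, 12, 16, 19, 9]

arr[0]=6 <= 9: swap with position 0, array becomes [6, 12, 16, 19, 9]
arr[1]=12 > 9: no swap
arr[2]=16 > 9: no swap
arr[3]=19 > 9: no swap

Place pivot at position 1: [6, 9, 16, 19, 12]
Pivot position: 1

After partitioning with pivot 9, the array becomes [6, 9, 16, 19, 12]. The pivot is placed at index 1. All elements to the left of the pivot are <= 9, and all elements to the right are > 9.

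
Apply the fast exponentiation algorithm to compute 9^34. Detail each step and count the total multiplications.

Computing 9^34 by squaring (build up from 9^1; each line after the first costs one multiplication):

9^1 = 9
9^2 = (9^1)^2 = 9^2 = 81
9^4 = (9^2)^2 = 81^2 = 6561
9^8 = (9^4)^2 = 6561^2 = 43046721
9^16 = (9^8)^2 = 43046721^2 = 1853020188851841
9^17 = 9 * 9^16 = 9 * 1853020188851841 = 16677181699666569
9^34 = (9^17)^2 = 16677181699666569^2 = 278128389443693511257285776231761

Result: 278128389443693511257285776231761
Multiplications needed: 6 (6 lines after 9^1)

9^34 = 278128389443693511257285776231761. Using exponentiation by squaring, this requires 6 multiplications. The key idea: if the exponent is even, square the half-power; if odd, multiply by the base once.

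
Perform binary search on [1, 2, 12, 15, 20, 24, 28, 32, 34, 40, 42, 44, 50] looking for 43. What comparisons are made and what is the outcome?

Binary search for 43 in [1, 2, 12, 15, 20, 24, 28, 32, 34, 40, 42, 44, 50]:

lo=0, hi=12, mid=6, arr[mid]=28 -> 28 < 43, search right half
lo=7, hi=12, mid=9, arr[mid]=40 -> 40 < 43, search right half
lo=10, hi=12, mid=11, arr[mid]=44 -> 44 > 43, search left half
lo=10, hi=10, mid=10, arr[mid]=42 -> 42 < 43, search right half
lo=11 > hi=10, target 43 not found

Binary search determines that 43 is not in the array after 4 comparisons. The search space was exhausted without finding the target.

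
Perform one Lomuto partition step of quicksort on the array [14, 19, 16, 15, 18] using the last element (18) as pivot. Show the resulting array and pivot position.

Lomuto partition with pivot = 18:

Initial array: [14, 19, 16, 15, 18]

arr[0]=14 <= 18: swap with position 0, array becomes [14, 19, 16, 15, 18]
arr[1]=19 > 18: no swap
arr[2]=16 <= 18: swap with position 1, array becomes [14, 16, 19, 15, 18]
arr[3]=15 <= 18: swap with position 2, array becomes [14, 16, 15, 19, 18]

Place pivot at position 3: [14, 16, 15, 18, 19]
Pivot position: 3

After partitioning with pivot 18, the array becomes [14, 16, 15, 18, 19]. The pivot is placed at index 3. All elements to the left of the pivot are <= 18, and all elements to the right are > 18.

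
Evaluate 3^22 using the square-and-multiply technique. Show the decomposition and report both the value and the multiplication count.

Computing 3^22 by squaring (build up from 3^1; each line after the first costs one multiplication):

3^1 = 3
3^2 = (3^1)^2 = 3^2 = 9
3^4 = (3^2)^2 = 9^2 = 81
3^5 = 3 * 3^4 = 3 * 81 = 243
3^10 = (3^5)^2 = 243^2 = 59049
3^11 = 3 * 3^10 = 3 * 59049 = 177147
3^22 = (3^11)^2 = 177147^2 = 31381059609

Result: 31381059609
Multiplications needed: 6 (6 lines after 3^1)

3^22 = 31381059609. Using exponentiation by squaring, this requires 6 multiplications. The key idea: if the exponent is even, square the half-power; if odd, multiply by the base once.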